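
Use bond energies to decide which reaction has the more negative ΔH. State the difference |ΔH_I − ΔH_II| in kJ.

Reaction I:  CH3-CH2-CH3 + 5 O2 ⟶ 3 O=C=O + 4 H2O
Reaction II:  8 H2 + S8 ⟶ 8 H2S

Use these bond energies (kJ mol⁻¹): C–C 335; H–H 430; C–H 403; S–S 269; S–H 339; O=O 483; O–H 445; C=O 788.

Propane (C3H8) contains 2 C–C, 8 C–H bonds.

Reaction I, by 2147 kJ

Reaction I:
  Bonds broken (reactants):
    C–C: 2 × 335 = 670
    C–H: 8 × 403 = 3224
    O=O: 5 × 483 = 2415
    Σ(broken) = 6309 kJ
  Bonds formed (products):
    C=O: 6 × 788 = 4728
    O–H: 8 × 445 = 3560
    Σ(formed) = 8288 kJ
  ΔH_I = 6309 − 8288 = −1979 kJ
Reaction II:
  Bonds broken (reactants):
    H–H: 8 × 430 = 3440
    S–S: 8 × 269 = 2152
    Σ(broken) = 5592 kJ
  Bonds formed (products):
    S–H: 16 × 339 = 5424
    Σ(formed) = 5424 kJ
  ΔH_II = 5592 − 5424 = +168 kJ
ΔH_I − ΔH_II = −2147 kJ, so reaction I has the more negative ΔH; |ΔH_I − ΔH_II| = 2147 kJ.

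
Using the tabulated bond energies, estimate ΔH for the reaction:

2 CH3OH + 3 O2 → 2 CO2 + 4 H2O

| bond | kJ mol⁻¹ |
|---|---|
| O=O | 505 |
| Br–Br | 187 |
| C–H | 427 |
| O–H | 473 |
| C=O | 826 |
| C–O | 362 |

ΔH ≈ −1341 kJ

Bonds broken (reactants):
  C–H: 6 × 427 = 2562
  C–O: 2 × 362 = 724
  O–H: 2 × 473 = 946
  O=O: 3 × 505 = 1515
  Σ(broken) = 5747 kJ
Bonds formed (products):
  C=O: 4 × 826 = 3304
  O–H: 8 × 473 = 3784
  Σ(formed) = 7088 kJ
ΔH = Σ(broken) − Σ(formed) = 5747 − 7088 = −1341 kJ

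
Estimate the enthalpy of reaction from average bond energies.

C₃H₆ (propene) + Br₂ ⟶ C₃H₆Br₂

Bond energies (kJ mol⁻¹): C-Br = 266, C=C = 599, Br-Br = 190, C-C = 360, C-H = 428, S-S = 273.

Bonds broken (reactants):
  Br-Br: 1 × 190 = 190
  C-C: 1 × 360 = 360
  C-H: 6 × 428 = 2568
  C=C: 1 × 599 = 599
  Σ(broken) = 3717 kJ
Bonds formed (products):
  C-Br: 2 × 266 = 532
  C-C: 2 × 360 = 720
  C-H: 6 × 428 = 2568
  Σ(formed) = 3820 kJ
ΔH = Σ(broken) − Σ(formed) = 3717 − 3820 = −103 kJ

ΔH ≈ −103 kJ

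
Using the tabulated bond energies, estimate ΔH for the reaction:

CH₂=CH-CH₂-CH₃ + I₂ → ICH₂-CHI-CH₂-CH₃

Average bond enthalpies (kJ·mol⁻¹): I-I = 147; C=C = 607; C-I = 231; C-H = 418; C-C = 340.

Bonds broken (reactants):
  C-C: 2 × 340 = 680
  C-H: 8 × 418 = 3344
  C=C: 1 × 607 = 607
  I-I: 1 × 147 = 147
  Σ(broken) = 4778 kJ
Bonds formed (products):
  C-C: 3 × 340 = 1020
  C-H: 8 × 418 = 3344
  C-I: 2 × 231 = 462
  Σ(formed) = 4826 kJ
ΔH = Σ(broken) − Σ(formed) = 4778 − 4826 = −48 kJ

ΔH ≈ −48 kJ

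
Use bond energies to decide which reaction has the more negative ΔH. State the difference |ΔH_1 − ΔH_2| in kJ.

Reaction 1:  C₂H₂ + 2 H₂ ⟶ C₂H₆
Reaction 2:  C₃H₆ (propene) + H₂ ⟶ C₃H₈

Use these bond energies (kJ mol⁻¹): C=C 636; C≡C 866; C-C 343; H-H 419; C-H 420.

Reaction 1:
  Bonds broken (reactants):
    C≡C: 1 × 866 = 866
    C-H: 2 × 420 = 840
    H-H: 2 × 419 = 838
    Σ(broken) = 2544 kJ
  Bonds formed (products):
    C-C: 1 × 343 = 343
    C-H: 6 × 420 = 2520
    Σ(formed) = 2863 kJ
  ΔH_1 = 2544 − 2863 = −319 kJ
Reaction 2:
  Bonds broken (reactants):
    C-C: 1 × 343 = 343
    C-H: 6 × 420 = 2520
    C=C: 1 × 636 = 636
    H-H: 1 × 419 = 419
    Σ(broken) = 3918 kJ
  Bonds formed (products):
    C-C: 2 × 343 = 686
    C-H: 8 × 420 = 3360
    Σ(formed) = 4046 kJ
  ΔH_2 = 3918 − 4046 = −128 kJ
ΔH_1 − ΔH_2 = −191 kJ, so reaction 1 has the more negative ΔH; |ΔH_1 − ΔH_2| = 191 kJ.

Reaction 1, by 191 kJ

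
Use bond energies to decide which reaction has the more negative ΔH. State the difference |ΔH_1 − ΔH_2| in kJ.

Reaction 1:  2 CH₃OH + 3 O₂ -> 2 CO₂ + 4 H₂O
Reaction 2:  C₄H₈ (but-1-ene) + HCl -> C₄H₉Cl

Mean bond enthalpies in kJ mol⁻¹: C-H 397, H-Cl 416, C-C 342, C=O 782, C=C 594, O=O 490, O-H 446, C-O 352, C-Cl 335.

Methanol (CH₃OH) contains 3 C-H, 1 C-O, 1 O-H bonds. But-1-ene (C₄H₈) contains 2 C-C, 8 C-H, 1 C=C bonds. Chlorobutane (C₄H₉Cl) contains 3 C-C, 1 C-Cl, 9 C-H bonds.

Reaction 1, by 1184 kJ

Reaction 1:
  Bonds broken (reactants):
    C-H: 6 × 397 = 2382
    C-O: 2 × 352 = 704
    O-H: 2 × 446 = 892
    O=O: 3 × 490 = 1470
    Σ(broken) = 5448 kJ
  Bonds formed (products):
    C=O: 4 × 782 = 3128
    O-H: 8 × 446 = 3568
    Σ(formed) = 6696 kJ
  ΔH_1 = 5448 − 6696 = −1248 kJ
Reaction 2:
  Bonds broken (reactants):
    C-C: 2 × 342 = 684
    C-H: 8 × 397 = 3176
    C=C: 1 × 594 = 594
    H-Cl: 1 × 416 = 416
    Σ(broken) = 4870 kJ
  Bonds formed (products):
    C-C: 3 × 342 = 1026
    C-Cl: 1 × 335 = 335
    C-H: 9 × 397 = 3573
    Σ(formed) = 4934 kJ
  ΔH_2 = 4870 − 4934 = −64 kJ
ΔH_1 − ΔH_2 = −1184 kJ, so reaction 1 has the more negative ΔH; |ΔH_1 − ΔH_2| = 1184 kJ.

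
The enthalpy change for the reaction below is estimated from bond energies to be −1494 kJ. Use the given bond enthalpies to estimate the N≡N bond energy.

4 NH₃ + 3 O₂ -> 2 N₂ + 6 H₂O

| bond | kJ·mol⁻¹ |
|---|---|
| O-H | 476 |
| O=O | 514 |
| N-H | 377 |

Let D be the N≡N bond energy.
Σ(broken) = 12×377 + 3×514 = 6066
Σ(formed) = 2×D + 12×476 = 5712 + 2D
ΔH = Σ(broken) − Σ(formed) = (6066) − (5712 + 2D) = +354 − 2D
Setting this equal to −1494 kJ gives 2D = 1848, so D = 924 kJ/mol.

D(N≡N) ≈ 924 kJ/mol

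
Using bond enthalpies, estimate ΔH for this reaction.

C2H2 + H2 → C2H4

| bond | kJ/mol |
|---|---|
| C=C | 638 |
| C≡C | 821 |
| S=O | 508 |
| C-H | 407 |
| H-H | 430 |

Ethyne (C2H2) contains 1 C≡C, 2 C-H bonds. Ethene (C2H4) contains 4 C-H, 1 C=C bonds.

Bonds broken (reactants):
  C≡C: 1 × 821 = 821
  C-H: 2 × 407 = 814
  H-H: 1 × 430 = 430
  Σ(broken) = 2065 kJ
Bonds formed (products):
  C-H: 4 × 407 = 1628
  C=C: 1 × 638 = 638
  Σ(formed) = 2266 kJ
ΔH = Σ(broken) − Σ(formed) = 2065 − 2266 = −201 kJ

ΔH ≈ −201 kJ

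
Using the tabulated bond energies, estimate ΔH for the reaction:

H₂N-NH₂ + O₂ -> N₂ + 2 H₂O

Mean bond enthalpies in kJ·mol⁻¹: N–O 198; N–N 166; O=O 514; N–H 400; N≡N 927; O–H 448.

Bonds broken (reactants):
  N–H: 4 × 400 = 1600
  N–N: 1 × 166 = 166
  O=O: 1 × 514 = 514
  Σ(broken) = 2280 kJ
Bonds formed (products):
  N≡N: 1 × 927 = 927
  O–H: 4 × 448 = 1792
  Σ(formed) = 2719 kJ
ΔH = Σ(broken) − Σ(formed) = 2280 − 2719 = −439 kJ

ΔH ≈ −439 kJ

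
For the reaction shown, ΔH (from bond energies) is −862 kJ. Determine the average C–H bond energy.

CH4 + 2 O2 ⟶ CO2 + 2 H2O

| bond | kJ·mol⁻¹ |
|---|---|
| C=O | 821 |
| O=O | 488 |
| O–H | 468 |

Let D be the C–H bond energy.
Σ(broken) = 4×D + 2×488 = 976 + 4D
Σ(formed) = 2×821 + 4×468 = 3514
ΔH = Σ(broken) − Σ(formed) = (976 + 4D) − (3514) = −2538 + 4D
Setting this equal to −862 kJ gives 4D = 1676, so D = 419 kJ/mol.

D(C–H) ≈ 419 kJ/mol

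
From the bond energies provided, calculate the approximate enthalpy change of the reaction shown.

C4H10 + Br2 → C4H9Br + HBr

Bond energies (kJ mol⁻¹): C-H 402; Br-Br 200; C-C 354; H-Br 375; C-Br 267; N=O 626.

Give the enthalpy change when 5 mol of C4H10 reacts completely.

Bonds broken (reactants):
  Br-Br: 1 × 200 = 200
  C-C: 3 × 354 = 1062
  C-H: 10 × 402 = 4020
  Σ(broken) = 5282 kJ
Bonds formed (products):
  C-Br: 1 × 267 = 267
  C-C: 3 × 354 = 1062
  C-H: 9 × 402 = 3618
  H-Br: 1 × 375 = 375
  Σ(formed) = 5322 kJ
ΔH = Σ(broken) − Σ(formed) = 5282 − 5322 = −40 kJ
For 5× the reaction as written: 5 × (−40) = −200 kJ

ΔH = −200 kJ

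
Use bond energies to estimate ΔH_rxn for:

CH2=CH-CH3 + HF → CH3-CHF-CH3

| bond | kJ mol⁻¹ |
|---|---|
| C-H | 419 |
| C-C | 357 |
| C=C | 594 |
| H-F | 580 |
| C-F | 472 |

Bonds broken (reactants):
  C-C: 1 × 357 = 357
  C-H: 6 × 419 = 2514
  C=C: 1 × 594 = 594
  H-F: 1 × 580 = 580
  Σ(broken) = 4045 kJ
Bonds formed (products):
  C-C: 2 × 357 = 714
  C-F: 1 × 472 = 472
  C-H: 7 × 419 = 2933
  Σ(formed) = 4119 kJ
ΔH = Σ(broken) − Σ(formed) = 4045 − 4119 = −74 kJ

ΔH ≈ −74 kJ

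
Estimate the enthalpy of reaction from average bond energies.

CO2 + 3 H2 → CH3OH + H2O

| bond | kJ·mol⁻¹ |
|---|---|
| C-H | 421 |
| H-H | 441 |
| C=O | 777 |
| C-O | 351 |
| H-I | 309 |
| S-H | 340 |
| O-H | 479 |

Bonds broken (reactants):
  C=O: 2 × 777 = 1554
  H-H: 3 × 441 = 1323
  Σ(broken) = 2877 kJ
Bonds formed (products):
  C-H: 3 × 421 = 1263
  C-O: 1 × 351 = 351
  O-H: 3 × 479 = 1437
  Σ(formed) = 3051 kJ
ΔH = Σ(broken) − Σ(formed) = 2877 − 3051 = −174 kJ

ΔH ≈ −174 kJ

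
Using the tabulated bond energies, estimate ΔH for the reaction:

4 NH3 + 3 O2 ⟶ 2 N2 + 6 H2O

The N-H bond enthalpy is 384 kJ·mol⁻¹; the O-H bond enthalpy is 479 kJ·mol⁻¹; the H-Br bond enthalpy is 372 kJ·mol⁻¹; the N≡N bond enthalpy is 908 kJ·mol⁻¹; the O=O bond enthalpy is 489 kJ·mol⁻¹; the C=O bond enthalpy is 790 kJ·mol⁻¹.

ΔH ≈ −1489 kJ

Bonds broken (reactants):
  N-H: 12 × 384 = 4608
  O=O: 3 × 489 = 1467
  Σ(broken) = 6075 kJ
Bonds formed (products):
  N≡N: 2 × 908 = 1816
  O-H: 12 × 479 = 5748
  Σ(formed) = 7564 kJ
ΔH = Σ(broken) − Σ(formed) = 6075 − 7564 = −1489 kJ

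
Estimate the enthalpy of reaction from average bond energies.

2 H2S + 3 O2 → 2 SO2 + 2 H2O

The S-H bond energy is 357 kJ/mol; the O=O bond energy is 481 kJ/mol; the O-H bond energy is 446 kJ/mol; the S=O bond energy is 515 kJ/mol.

Bonds broken (reactants):
  O=O: 3 × 481 = 1443
  S-H: 4 × 357 = 1428
  Σ(broken) = 2871 kJ
Bonds formed (products):
  O-H: 4 × 446 = 1784
  S=O: 4 × 515 = 2060
  Σ(formed) = 3844 kJ
ΔH = Σ(broken) − Σ(formed) = 2871 − 3844 = −973 kJ

ΔH ≈ −973 kJ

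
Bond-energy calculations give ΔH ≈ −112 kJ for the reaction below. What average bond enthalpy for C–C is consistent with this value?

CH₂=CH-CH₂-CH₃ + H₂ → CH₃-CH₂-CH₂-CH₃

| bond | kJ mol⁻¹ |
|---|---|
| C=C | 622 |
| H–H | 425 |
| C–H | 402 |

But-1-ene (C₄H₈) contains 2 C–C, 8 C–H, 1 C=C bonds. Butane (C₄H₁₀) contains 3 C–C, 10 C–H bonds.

D(C–C) ≈ 355 kJ/mol

Let D be the C–C bond energy.
Σ(broken) = 2×D + 8×402 + 1×622 + 1×425 = 4263 + 2D
Σ(formed) = 3×D + 10×402 = 4020 + 3D
ΔH = Σ(broken) − Σ(formed) = (4263 + 2D) − (4020 + 3D) = +243 − D
Setting this equal to −112 kJ gives D = 355 kJ/mol.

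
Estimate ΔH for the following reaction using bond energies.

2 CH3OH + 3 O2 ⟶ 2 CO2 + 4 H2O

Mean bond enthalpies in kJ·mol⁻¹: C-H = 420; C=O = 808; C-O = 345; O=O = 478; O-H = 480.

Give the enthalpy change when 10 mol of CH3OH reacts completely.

Bonds broken (reactants):
  C-H: 6 × 420 = 2520
  C-O: 2 × 345 = 690
  O-H: 2 × 480 = 960
  O=O: 3 × 478 = 1434
  Σ(broken) = 5604 kJ
Bonds formed (products):
  C=O: 4 × 808 = 3232
  O-H: 8 × 480 = 3840
  Σ(formed) = 7072 kJ
ΔH = Σ(broken) − Σ(formed) = 5604 − 7072 = −1468 kJ
For 5× the reaction as written: 5 × (−1468) = −7340 kJ

ΔH = −7340 kJ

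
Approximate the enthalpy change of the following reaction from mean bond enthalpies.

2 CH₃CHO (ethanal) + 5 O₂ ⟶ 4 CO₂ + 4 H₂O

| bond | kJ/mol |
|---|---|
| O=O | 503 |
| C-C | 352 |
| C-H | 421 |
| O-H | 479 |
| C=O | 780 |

ΔH ≈ −1925 kJ

Bonds broken (reactants):
  C-C: 2 × 352 = 704
  C-H: 8 × 421 = 3368
  C=O: 2 × 780 = 1560
  O=O: 5 × 503 = 2515
  Σ(broken) = 8147 kJ
Bonds formed (products):
  C=O: 8 × 780 = 6240
  O-H: 8 × 479 = 3832
  Σ(formed) = 10072 kJ
ΔH = Σ(broken) − Σ(formed) = 8147 − 10072 = −1925 kJ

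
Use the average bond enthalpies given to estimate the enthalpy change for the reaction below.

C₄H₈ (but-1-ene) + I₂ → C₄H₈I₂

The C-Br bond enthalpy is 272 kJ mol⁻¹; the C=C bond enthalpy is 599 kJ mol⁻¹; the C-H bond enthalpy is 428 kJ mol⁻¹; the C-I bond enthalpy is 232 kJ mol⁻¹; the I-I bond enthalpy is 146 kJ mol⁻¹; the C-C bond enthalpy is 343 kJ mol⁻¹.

ΔH ≈ −62 kJ

Bonds broken (reactants):
  C-C: 2 × 343 = 686
  C-H: 8 × 428 = 3424
  C=C: 1 × 599 = 599
  I-I: 1 × 146 = 146
  Σ(broken) = 4855 kJ
Bonds formed (products):
  C-C: 3 × 343 = 1029
  C-H: 8 × 428 = 3424
  C-I: 2 × 232 = 464
  Σ(formed) = 4917 kJ
ΔH = Σ(broken) − Σ(formed) = 4855 − 4917 = −62 kJ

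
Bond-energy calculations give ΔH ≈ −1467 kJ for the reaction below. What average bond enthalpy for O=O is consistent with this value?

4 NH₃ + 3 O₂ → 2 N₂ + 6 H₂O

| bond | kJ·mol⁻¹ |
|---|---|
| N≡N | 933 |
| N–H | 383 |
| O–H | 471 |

Let D be the O=O bond energy.
Σ(broken) = 12×383 + 3×D = 4596 + 3D
Σ(formed) = 2×933 + 12×471 = 7518
ΔH = Σ(broken) − Σ(formed) = (4596 + 3D) − (7518) = −2922 + 3D
Setting this equal to −1467 kJ gives 3D = 1455, so D = 485 kJ/mol.

D(O=O) ≈ 485 kJ/mol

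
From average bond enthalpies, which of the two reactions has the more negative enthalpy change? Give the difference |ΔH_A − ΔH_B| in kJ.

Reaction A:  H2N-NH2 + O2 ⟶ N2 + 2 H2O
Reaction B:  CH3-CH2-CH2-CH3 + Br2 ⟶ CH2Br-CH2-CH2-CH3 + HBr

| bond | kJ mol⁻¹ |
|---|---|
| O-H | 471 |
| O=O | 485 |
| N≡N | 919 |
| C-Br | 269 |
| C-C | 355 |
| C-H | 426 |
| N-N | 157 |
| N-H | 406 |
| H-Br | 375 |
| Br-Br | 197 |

Reaction A, by 516 kJ

Reaction A:
  Bonds broken (reactants):
    N-H: 4 × 406 = 1624
    N-N: 1 × 157 = 157
    O=O: 1 × 485 = 485
    Σ(broken) = 2266 kJ
  Bonds formed (products):
    N≡N: 1 × 919 = 919
    O-H: 4 × 471 = 1884
    Σ(formed) = 2803 kJ
  ΔH_A = 2266 − 2803 = −537 kJ
Reaction B:
  Bonds broken (reactants):
    Br-Br: 1 × 197 = 197
    C-C: 3 × 355 = 1065
    C-H: 10 × 426 = 4260
    Σ(broken) = 5522 kJ
  Bonds formed (products):
    C-Br: 1 × 269 = 269
    C-C: 3 × 355 = 1065
    C-H: 9 × 426 = 3834
    H-Br: 1 × 375 = 375
    Σ(formed) = 5543 kJ
  ΔH_B = 5522 − 5543 = −21 kJ
ΔH_A − ΔH_B = −516 kJ, so reaction A has the more negative ΔH; |ΔH_A − ΔH_B| = 516 kJ.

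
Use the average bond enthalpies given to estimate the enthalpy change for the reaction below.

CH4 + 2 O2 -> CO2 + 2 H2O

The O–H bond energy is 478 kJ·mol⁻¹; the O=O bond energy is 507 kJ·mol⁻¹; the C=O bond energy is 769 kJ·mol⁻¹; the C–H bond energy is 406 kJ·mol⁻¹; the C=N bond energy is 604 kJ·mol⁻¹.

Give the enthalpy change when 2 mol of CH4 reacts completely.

Bonds broken (reactants):
  C–H: 4 × 406 = 1624
  O=O: 2 × 507 = 1014
  Σ(broken) = 2638 kJ
Bonds formed (products):
  C=O: 2 × 769 = 1538
  O–H: 4 × 478 = 1912
  Σ(formed) = 3450 kJ
ΔH = Σ(broken) − Σ(formed) = 2638 − 3450 = −812 kJ
For 2× the reaction as written: 2 × (−812) = −1624 kJ

ΔH = −1624 kJ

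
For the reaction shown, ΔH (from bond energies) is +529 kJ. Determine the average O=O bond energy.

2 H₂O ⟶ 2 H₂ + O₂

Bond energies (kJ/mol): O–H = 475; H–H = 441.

D(O=O) ≈ 489 kJ/mol

Let D be the O=O bond energy.
Σ(broken) = 4×475 = 1900
Σ(formed) = 2×441 + 1×D = 882 + D
ΔH = Σ(broken) − Σ(formed) = (1900) − (882 + D) = +1018 − D
Setting this equal to +529 kJ gives D = 489 kJ/mol.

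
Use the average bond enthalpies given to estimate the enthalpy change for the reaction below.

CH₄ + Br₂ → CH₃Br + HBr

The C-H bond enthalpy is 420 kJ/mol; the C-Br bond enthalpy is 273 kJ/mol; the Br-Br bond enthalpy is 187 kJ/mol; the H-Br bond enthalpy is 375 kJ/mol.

Bonds broken (reactants):
  Br-Br: 1 × 187 = 187
  C-H: 4 × 420 = 1680
  Σ(broken) = 1867 kJ
Bonds formed (products):
  C-Br: 1 × 273 = 273
  C-H: 3 × 420 = 1260
  H-Br: 1 × 375 = 375
  Σ(formed) = 1908 kJ
ΔH = Σ(broken) − Σ(formed) = 1867 − 1908 = −41 kJ

ΔH ≈ −41 kJ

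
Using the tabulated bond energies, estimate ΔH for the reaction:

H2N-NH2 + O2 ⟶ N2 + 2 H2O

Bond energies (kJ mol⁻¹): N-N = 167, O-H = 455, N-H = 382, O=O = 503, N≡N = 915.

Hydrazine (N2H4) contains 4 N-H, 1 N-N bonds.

ΔH ≈ −537 kJ

Bonds broken (reactants):
  N-H: 4 × 382 = 1528
  N-N: 1 × 167 = 167
  O=O: 1 × 503 = 503
  Σ(broken) = 2198 kJ
Bonds formed (products):
  N≡N: 1 × 915 = 915
  O-H: 4 × 455 = 1820
  Σ(formed) = 2735 kJ
ΔH = Σ(broken) − Σ(formed) = 2198 − 2735 = −537 kJ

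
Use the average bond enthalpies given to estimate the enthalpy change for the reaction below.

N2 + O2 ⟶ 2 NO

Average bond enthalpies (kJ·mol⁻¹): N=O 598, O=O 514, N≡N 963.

ΔH ≈ +281 kJ

Bonds broken (reactants):
  N≡N: 1 × 963 = 963
  O=O: 1 × 514 = 514
  Σ(broken) = 1477 kJ
Bonds formed (products):
  N=O: 2 × 598 = 1196
  Σ(formed) = 1196 kJ
ΔH = Σ(broken) − Σ(formed) = 1477 − 1196 = +281 kJ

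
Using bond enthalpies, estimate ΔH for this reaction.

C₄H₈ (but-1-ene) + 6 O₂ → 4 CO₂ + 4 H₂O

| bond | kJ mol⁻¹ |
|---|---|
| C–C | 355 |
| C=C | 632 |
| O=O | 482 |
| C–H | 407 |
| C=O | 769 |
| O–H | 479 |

Bonds broken (reactants):
  C–C: 2 × 355 = 710
  C–H: 8 × 407 = 3256
  C=C: 1 × 632 = 632
  O=O: 6 × 482 = 2892
  Σ(broken) = 7490 kJ
Bonds formed (products):
  C=O: 8 × 769 = 6152
  O–H: 8 × 479 = 3832
  Σ(formed) = 9984 kJ
ΔH = Σ(broken) − Σ(formed) = 7490 − 9984 = −2494 kJ

ΔH ≈ −2494 kJ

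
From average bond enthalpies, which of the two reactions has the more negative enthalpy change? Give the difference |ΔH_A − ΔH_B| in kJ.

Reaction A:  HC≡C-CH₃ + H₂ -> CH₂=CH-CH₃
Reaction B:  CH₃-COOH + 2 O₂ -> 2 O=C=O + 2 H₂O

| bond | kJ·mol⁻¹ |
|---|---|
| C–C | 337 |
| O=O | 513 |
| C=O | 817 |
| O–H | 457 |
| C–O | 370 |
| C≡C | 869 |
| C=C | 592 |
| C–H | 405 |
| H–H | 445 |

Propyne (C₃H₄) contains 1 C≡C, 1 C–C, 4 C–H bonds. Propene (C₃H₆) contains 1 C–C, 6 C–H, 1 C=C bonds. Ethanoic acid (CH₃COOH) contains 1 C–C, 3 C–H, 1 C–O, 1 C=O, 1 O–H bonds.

Reaction B, by 786 kJ

Reaction A:
  Bonds broken (reactants):
    C≡C: 1 × 869 = 869
    C–C: 1 × 337 = 337
    C–H: 4 × 405 = 1620
    H–H: 1 × 445 = 445
    Σ(broken) = 3271 kJ
  Bonds formed (products):
    C–C: 1 × 337 = 337
    C–H: 6 × 405 = 2430
    C=C: 1 × 592 = 592
    Σ(formed) = 3359 kJ
  ΔH_A = 3271 − 3359 = −88 kJ
Reaction B:
  Bonds broken (reactants):
    C–C: 1 × 337 = 337
    C–H: 3 × 405 = 1215
    C–O: 1 × 370 = 370
    C=O: 1 × 817 = 817
    O–H: 1 × 457 = 457
    O=O: 2 × 513 = 1026
    Σ(broken) = 4222 kJ
  Bonds formed (products):
    C=O: 4 × 817 = 3268
    O–H: 4 × 457 = 1828
    Σ(formed) = 5096 kJ
  ΔH_B = 4222 − 5096 = −874 kJ
ΔH_A − ΔH_B = +786 kJ, so reaction B has the more negative ΔH; |ΔH_A − ΔH_B| = 786 kJ.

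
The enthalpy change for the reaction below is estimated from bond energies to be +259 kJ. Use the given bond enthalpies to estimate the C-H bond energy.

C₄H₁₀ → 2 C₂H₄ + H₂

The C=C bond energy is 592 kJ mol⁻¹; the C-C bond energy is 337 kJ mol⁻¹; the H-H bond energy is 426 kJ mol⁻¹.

Let D be the C-H bond energy.
Σ(broken) = 3×337 + 10×D = 1011 + 10D
Σ(formed) = 8×D + 2×592 + 1×426 = 1610 + 8D
ΔH = Σ(broken) − Σ(formed) = (1011 + 10D) − (1610 + 8D) = −599 + 2D
Setting this equal to +259 kJ gives 2D = 858, so D = 429 kJ/mol.

D(C-H) ≈ 429 kJ/mol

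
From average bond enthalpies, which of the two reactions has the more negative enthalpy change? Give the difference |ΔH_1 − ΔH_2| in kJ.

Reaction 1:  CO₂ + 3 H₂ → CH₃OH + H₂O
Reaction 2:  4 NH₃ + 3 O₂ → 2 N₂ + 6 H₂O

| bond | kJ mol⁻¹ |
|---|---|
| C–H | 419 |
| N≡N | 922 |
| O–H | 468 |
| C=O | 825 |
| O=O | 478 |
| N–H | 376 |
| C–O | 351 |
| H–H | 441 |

Reaction 2, by 1475 kJ

Reaction 1:
  Bonds broken (reactants):
    C=O: 2 × 825 = 1650
    H–H: 3 × 441 = 1323
    Σ(broken) = 2973 kJ
  Bonds formed (products):
    C–H: 3 × 419 = 1257
    C–O: 1 × 351 = 351
    O–H: 3 × 468 = 1404
    Σ(formed) = 3012 kJ
  ΔH_1 = 2973 − 3012 = −39 kJ
Reaction 2:
  Bonds broken (reactants):
    N–H: 12 × 376 = 4512
    O=O: 3 × 478 = 1434
    Σ(broken) = 5946 kJ
  Bonds formed (products):
    N≡N: 2 × 922 = 1844
    O–H: 12 × 468 = 5616
    Σ(formed) = 7460 kJ
  ΔH_2 = 5946 − 7460 = −1514 kJ
ΔH_1 − ΔH_2 = +1475 kJ, so reaction 2 has the more negative ΔH; |ΔH_1 − ΔH_2| = 1475 kJ.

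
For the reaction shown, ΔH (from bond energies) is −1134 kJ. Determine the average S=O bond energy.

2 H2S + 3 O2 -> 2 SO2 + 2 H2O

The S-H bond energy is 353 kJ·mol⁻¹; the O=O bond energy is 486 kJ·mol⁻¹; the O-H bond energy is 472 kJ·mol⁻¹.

D(S=O) ≈ 529 kJ/mol

Let D be the S=O bond energy.
Σ(broken) = 3×486 + 4×353 = 2870
Σ(formed) = 4×472 + 4×D = 1888 + 4D
ΔH = Σ(broken) − Σ(formed) = (2870) − (1888 + 4D) = +982 − 4D
Setting this equal to −1134 kJ gives 4D = 2116, so D = 529 kJ/mol.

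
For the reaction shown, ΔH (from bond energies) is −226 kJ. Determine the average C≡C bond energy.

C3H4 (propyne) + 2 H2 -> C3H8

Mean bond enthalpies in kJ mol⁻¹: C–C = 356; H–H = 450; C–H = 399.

D(C≡C) ≈ 826 kJ/mol

Let D be the C≡C bond energy.
Σ(broken) = 1×D + 1×356 + 4×399 + 2×450 = 2852 + D
Σ(formed) = 2×356 + 8×399 = 3904
ΔH = Σ(broken) − Σ(formed) = (2852 + D) − (3904) = −1052 + D
Setting this equal to −226 kJ gives D = 826 kJ/mol.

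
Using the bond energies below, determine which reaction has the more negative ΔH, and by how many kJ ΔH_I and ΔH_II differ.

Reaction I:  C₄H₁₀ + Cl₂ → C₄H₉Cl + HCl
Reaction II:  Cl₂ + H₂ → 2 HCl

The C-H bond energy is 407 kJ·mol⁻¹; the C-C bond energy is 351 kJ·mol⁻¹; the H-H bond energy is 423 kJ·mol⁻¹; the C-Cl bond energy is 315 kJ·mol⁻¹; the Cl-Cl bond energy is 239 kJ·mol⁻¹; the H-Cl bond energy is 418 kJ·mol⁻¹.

Reaction II, by 87 kJ

Reaction I:
  Bonds broken (reactants):
    C-C: 3 × 351 = 1053
    C-H: 10 × 407 = 4070
    Cl-Cl: 1 × 239 = 239
    Σ(broken) = 5362 kJ
  Bonds formed (products):
    C-C: 3 × 351 = 1053
    C-Cl: 1 × 315 = 315
    C-H: 9 × 407 = 3663
    H-Cl: 1 × 418 = 418
    Σ(formed) = 5449 kJ
  ΔH_I = 5362 − 5449 = −87 kJ
Reaction II:
  Bonds broken (reactants):
    Cl-Cl: 1 × 239 = 239
    H-H: 1 × 423 = 423
    Σ(broken) = 662 kJ
  Bonds formed (products):
    H-Cl: 2 × 418 = 836
    Σ(formed) = 836 kJ
  ΔH_II = 662 − 836 = −174 kJ
ΔH_I − ΔH_II = +87 kJ, so reaction II has the more negative ΔH; |ΔH_I − ΔH_II| = 87 kJ.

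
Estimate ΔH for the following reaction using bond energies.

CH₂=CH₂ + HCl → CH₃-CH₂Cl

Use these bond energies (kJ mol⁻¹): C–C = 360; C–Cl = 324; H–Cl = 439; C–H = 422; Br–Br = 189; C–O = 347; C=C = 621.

Bonds broken (reactants):
  C–H: 4 × 422 = 1688
  C=C: 1 × 621 = 621
  H–Cl: 1 × 439 = 439
  Σ(broken) = 2748 kJ
Bonds formed (products):
  C–C: 1 × 360 = 360
  C–Cl: 1 × 324 = 324
  C–H: 5 × 422 = 2110
  Σ(formed) = 2794 kJ
ΔH = Σ(broken) − Σ(formed) = 2748 − 2794 = −46 kJ

ΔH ≈ −46 kJ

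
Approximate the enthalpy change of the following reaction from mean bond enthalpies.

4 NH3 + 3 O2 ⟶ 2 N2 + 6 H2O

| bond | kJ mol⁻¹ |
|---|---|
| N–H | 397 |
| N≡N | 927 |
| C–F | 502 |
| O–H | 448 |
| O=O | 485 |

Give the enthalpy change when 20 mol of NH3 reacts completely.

Bonds broken (reactants):
  N–H: 12 × 397 = 4764
  O=O: 3 × 485 = 1455
  Σ(broken) = 6219 kJ
Bonds formed (products):
  N≡N: 2 × 927 = 1854
  O–H: 12 × 448 = 5376
  Σ(formed) = 7230 kJ
ΔH = Σ(broken) − Σ(formed) = 6219 − 7230 = −1011 kJ
For 5× the reaction as written: 5 × (−1011) = −5055 kJ

ΔH = −5055 kJ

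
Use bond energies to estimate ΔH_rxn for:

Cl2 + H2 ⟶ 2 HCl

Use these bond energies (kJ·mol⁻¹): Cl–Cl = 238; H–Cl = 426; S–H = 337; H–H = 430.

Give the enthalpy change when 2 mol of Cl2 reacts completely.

ΔH = −368 kJ

Bonds broken (reactants):
  Cl–Cl: 1 × 238 = 238
  H–H: 1 × 430 = 430
  Σ(broken) = 668 kJ
Bonds formed (products):
  H–Cl: 2 × 426 = 852
  Σ(formed) = 852 kJ
ΔH = Σ(broken) − Σ(formed) = 668 − 852 = −184 kJ
For 2× the reaction as written: 2 × (−184) = −368 kJ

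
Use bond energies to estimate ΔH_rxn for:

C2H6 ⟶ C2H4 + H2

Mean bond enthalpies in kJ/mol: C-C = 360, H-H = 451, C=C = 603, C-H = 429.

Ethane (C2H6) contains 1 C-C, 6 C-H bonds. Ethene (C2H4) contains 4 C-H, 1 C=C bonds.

Bonds broken (reactants):
  C-C: 1 × 360 = 360
  C-H: 6 × 429 = 2574
  Σ(broken) = 2934 kJ
Bonds formed (products):
  C-H: 4 × 429 = 1716
  C=C: 1 × 603 = 603
  H-H: 1 × 451 = 451
  Σ(formed) = 2770 kJ
ΔH = Σ(broken) − Σ(formed) = 2934 − 2770 = +164 kJ

ΔH ≈ +164 kJ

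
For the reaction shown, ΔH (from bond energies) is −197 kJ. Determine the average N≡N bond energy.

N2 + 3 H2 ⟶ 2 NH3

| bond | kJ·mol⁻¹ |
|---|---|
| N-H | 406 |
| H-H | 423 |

Let D be the N≡N bond energy.
Σ(broken) = 3×423 + 1×D = 1269 + D
Σ(formed) = 6×406 = 2436
ΔH = Σ(broken) − Σ(formed) = (1269 + D) − (2436) = −1167 + D
Setting this equal to −197 kJ gives D = 970 kJ/mol.

D(N≡N) ≈ 970 kJ/mol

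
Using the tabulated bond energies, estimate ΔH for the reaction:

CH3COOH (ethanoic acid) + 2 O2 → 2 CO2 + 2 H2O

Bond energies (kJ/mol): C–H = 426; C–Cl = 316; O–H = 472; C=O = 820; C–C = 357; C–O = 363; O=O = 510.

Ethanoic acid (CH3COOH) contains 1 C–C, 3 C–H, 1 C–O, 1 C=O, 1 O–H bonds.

Bonds broken (reactants):
  C–C: 1 × 357 = 357
  C–H: 3 × 426 = 1278
  C–O: 1 × 363 = 363
  C=O: 1 × 820 = 820
  O–H: 1 × 472 = 472
  O=O: 2 × 510 = 1020
  Σ(broken) = 4310 kJ
Bonds formed (products):
  C=O: 4 × 820 = 3280
  O–H: 4 × 472 = 1888
  Σ(formed) = 5168 kJ
ΔH = Σ(broken) − Σ(formed) = 4310 − 5168 = −858 kJ

ΔH ≈ −858 kJ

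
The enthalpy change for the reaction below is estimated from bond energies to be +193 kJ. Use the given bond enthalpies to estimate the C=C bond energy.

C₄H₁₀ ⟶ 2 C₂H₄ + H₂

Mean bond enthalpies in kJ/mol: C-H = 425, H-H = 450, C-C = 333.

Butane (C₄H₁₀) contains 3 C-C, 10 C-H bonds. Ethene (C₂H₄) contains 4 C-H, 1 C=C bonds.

Let D be the C=C bond energy.
Σ(broken) = 3×333 + 10×425 = 5249
Σ(formed) = 8×425 + 2×D + 1×450 = 3850 + 2D
ΔH = Σ(broken) − Σ(formed) = (5249) − (3850 + 2D) = +1399 − 2D
Setting this equal to +193 kJ gives 2D = 1206, so D = 603 kJ/mol.

D(C=C) ≈ 603 kJ/mol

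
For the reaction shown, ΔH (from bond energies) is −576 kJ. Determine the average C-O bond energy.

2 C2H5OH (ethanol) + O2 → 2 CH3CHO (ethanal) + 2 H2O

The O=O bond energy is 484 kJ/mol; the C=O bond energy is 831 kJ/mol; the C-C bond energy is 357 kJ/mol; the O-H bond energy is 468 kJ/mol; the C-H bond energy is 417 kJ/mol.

D(C-O) ≈ 352 kJ/mol

Let D be the C-O bond energy.
Σ(broken) = 2×357 + 10×417 + 2×D + 2×468 + 1×484 = 6304 + 2D
Σ(formed) = 2×357 + 8×417 + 2×831 + 4×468 = 7584
ΔH = Σ(broken) − Σ(formed) = (6304 + 2D) − (7584) = −1280 + 2D
Setting this equal to −576 kJ gives 2D = 704, so D = 352 kJ/mol.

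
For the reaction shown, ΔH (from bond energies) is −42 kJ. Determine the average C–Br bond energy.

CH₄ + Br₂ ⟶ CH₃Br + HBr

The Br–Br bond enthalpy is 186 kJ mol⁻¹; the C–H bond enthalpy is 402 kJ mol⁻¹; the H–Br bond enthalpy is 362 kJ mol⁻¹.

D(C–Br) ≈ 268 kJ/mol

Let D be the C–Br bond energy.
Σ(broken) = 1×186 + 4×402 = 1794
Σ(formed) = 1×D + 3×402 + 1×362 = 1568 + D
ΔH = Σ(broken) − Σ(formed) = (1794) − (1568 + D) = +226 − D
Setting this equal to −42 kJ gives D = 268 kJ/mol.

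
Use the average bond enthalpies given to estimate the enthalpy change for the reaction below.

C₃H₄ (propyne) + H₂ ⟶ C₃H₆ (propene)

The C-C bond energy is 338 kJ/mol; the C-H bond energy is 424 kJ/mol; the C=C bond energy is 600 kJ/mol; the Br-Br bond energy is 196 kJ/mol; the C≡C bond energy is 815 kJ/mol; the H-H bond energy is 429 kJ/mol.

Bonds broken (reactants):
  C≡C: 1 × 815 = 815
  C-C: 1 × 338 = 338
  C-H: 4 × 424 = 1696
  H-H: 1 × 429 = 429
  Σ(broken) = 3278 kJ
Bonds formed (products):
  C-C: 1 × 338 = 338
  C-H: 6 × 424 = 2544
  C=C: 1 × 600 = 600
  Σ(formed) = 3482 kJ
ΔH = Σ(broken) − Σ(formed) = 3278 − 3482 = −204 kJ

ΔH ≈ −204 kJ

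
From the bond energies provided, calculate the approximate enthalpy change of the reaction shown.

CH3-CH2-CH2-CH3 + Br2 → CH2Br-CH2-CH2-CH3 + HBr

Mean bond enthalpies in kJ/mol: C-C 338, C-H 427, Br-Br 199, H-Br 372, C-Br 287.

Bonds broken (reactants):
  Br-Br: 1 × 199 = 199
  C-C: 3 × 338 = 1014
  C-H: 10 × 427 = 4270
  Σ(broken) = 5483 kJ
Bonds formed (products):
  C-Br: 1 × 287 = 287
  C-C: 3 × 338 = 1014
  C-H: 9 × 427 = 3843
  H-Br: 1 × 372 = 372
  Σ(formed) = 5516 kJ
ΔH = Σ(broken) − Σ(formed) = 5483 − 5516 = −33 kJ

ΔH ≈ −33 kJ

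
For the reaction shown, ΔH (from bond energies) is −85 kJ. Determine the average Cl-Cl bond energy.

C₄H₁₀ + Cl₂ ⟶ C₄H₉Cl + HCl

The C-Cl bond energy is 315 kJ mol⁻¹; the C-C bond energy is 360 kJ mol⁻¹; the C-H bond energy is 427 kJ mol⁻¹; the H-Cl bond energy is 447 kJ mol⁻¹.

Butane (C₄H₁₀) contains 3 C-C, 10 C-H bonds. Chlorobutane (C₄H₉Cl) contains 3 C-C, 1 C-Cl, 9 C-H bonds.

D(Cl-Cl) ≈ 250 kJ/mol

Let D be the Cl-Cl bond energy.
Σ(broken) = 3×360 + 10×427 + 1×D = 5350 + D
Σ(formed) = 3×360 + 1×315 + 9×427 + 1×447 = 5685
ΔH = Σ(broken) − Σ(formed) = (5350 + D) − (5685) = −335 + D
Setting this equal to −85 kJ gives D = 250 kJ/mol.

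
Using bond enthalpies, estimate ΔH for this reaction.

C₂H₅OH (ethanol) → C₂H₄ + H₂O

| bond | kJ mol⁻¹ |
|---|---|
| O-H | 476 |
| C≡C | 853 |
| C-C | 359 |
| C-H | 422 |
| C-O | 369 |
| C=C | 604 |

Bonds broken (reactants):
  C-C: 1 × 359 = 359
  C-H: 5 × 422 = 2110
  C-O: 1 × 369 = 369
  O-H: 1 × 476 = 476
  Σ(broken) = 3314 kJ
Bonds formed (products):
  C-H: 4 × 422 = 1688
  C=C: 1 × 604 = 604
  O-H: 2 × 476 = 952
  Σ(formed) = 3244 kJ
ΔH = Σ(broken) − Σ(formed) = 3314 − 3244 = +70 kJ

ΔH ≈ +70 kJ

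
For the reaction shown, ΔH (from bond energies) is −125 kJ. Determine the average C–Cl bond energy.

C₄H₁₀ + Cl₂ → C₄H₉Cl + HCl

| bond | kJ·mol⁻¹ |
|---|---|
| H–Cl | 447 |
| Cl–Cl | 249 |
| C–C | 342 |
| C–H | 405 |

D(C–Cl) ≈ 332 kJ/mol

Let D be the C–Cl bond energy.
Σ(broken) = 3×342 + 10×405 + 1×249 = 5325
Σ(formed) = 3×342 + 1×D + 9×405 + 1×447 = 5118 + D
ΔH = Σ(broken) − Σ(formed) = (5325) − (5118 + D) = +207 − D
Setting this equal to −125 kJ gives D = 332 kJ/mol.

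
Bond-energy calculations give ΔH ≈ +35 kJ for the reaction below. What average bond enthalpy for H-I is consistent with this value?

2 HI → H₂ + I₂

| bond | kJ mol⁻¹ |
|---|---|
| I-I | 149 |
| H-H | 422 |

D(H-I) ≈ 303 kJ/mol

Let D be the H-I bond energy.
Σ(broken) = 2×D = 2D
Σ(formed) = 1×422 + 1×149 = 571
ΔH = Σ(broken) − Σ(formed) = (2D) − (571) = −571 + 2D
Setting this equal to +35 kJ gives 2D = 606, so D = 303 kJ/mol.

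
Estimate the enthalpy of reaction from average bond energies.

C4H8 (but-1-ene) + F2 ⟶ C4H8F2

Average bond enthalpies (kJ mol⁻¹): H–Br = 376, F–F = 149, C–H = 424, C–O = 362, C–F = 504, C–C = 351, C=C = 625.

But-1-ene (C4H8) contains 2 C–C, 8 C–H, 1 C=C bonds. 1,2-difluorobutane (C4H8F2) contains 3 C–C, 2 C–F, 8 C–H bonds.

Bonds broken (reactants):
  C–C: 2 × 351 = 702
  C–H: 8 × 424 = 3392
  C=C: 1 × 625 = 625
  F–F: 1 × 149 = 149
  Σ(broken) = 4868 kJ
Bonds formed (products):
  C–C: 3 × 351 = 1053
  C–F: 2 × 504 = 1008
  C–H: 8 × 424 = 3392
  Σ(formed) = 5453 kJ
ΔH = Σ(broken) − Σ(formed) = 4868 − 5453 = −585 kJ

ΔH ≈ −585 kJ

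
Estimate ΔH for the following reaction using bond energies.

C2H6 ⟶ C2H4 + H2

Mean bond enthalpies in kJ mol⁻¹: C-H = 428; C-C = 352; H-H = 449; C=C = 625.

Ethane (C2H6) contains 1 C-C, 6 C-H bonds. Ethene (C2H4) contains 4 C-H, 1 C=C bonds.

ΔH ≈ +134 kJ

Bonds broken (reactants):
  C-C: 1 × 352 = 352
  C-H: 6 × 428 = 2568
  Σ(broken) = 2920 kJ
Bonds formed (products):
  C-H: 4 × 428 = 1712
  C=C: 1 × 625 = 625
  H-H: 1 × 449 = 449
  Σ(formed) = 2786 kJ
ΔH = Σ(broken) − Σ(formed) = 2920 − 2786 = +134 kJ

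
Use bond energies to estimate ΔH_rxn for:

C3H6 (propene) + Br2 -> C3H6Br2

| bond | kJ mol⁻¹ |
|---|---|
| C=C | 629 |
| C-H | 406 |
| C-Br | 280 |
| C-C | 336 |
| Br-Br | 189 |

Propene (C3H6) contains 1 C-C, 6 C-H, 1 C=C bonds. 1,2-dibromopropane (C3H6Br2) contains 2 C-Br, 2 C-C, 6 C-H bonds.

Bonds broken (reactants):
  Br-Br: 1 × 189 = 189
  C-C: 1 × 336 = 336
  C-H: 6 × 406 = 2436
  C=C: 1 × 629 = 629
  Σ(broken) = 3590 kJ
Bonds formed (products):
  C-Br: 2 × 280 = 560
  C-C: 2 × 336 = 672
  C-H: 6 × 406 = 2436
  Σ(formed) = 3668 kJ
ΔH = Σ(broken) − Σ(formed) = 3590 − 3668 = −78 kJ

ΔH ≈ −78 kJ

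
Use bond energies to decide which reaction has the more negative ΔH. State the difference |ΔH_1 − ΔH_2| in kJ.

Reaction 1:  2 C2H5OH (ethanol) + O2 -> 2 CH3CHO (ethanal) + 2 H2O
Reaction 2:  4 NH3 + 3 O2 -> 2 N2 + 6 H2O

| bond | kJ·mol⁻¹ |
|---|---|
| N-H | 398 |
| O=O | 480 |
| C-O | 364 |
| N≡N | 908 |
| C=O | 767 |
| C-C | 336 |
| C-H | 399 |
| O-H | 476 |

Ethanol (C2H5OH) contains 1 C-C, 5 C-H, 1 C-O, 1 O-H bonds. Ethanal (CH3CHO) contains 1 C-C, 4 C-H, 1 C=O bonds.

Reaction 2, by 832 kJ

Reaction 1:
  Bonds broken (reactants):
    C-C: 2 × 336 = 672
    C-H: 10 × 399 = 3990
    C-O: 2 × 364 = 728
    O-H: 2 × 476 = 952
    O=O: 1 × 480 = 480
    Σ(broken) = 6822 kJ
  Bonds formed (products):
    C-C: 2 × 336 = 672
    C-H: 8 × 399 = 3192
    C=O: 2 × 767 = 1534
    O-H: 4 × 476 = 1904
    Σ(formed) = 7302 kJ
  ΔH_1 = 6822 − 7302 = −480 kJ
Reaction 2:
  Bonds broken (reactants):
    N-H: 12 × 398 = 4776
    O=O: 3 × 480 = 1440
    Σ(broken) = 6216 kJ
  Bonds formed (products):
    N≡N: 2 × 908 = 1816
    O-H: 12 × 476 = 5712
    Σ(formed) = 7528 kJ
  ΔH_2 = 6216 − 7528 = −1312 kJ
ΔH_1 − ΔH_2 = +832 kJ, so reaction 2 has the more negative ΔH; |ΔH_1 − ΔH_2| = 832 kJ.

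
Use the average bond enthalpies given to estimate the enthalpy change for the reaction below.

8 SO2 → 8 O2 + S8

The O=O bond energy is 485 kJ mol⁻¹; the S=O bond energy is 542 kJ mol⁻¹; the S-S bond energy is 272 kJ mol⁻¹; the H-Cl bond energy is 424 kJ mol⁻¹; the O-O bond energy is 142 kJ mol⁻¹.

Bonds broken (reactants):
  S=O: 16 × 542 = 8672
  Σ(broken) = 8672 kJ
Bonds formed (products):
  O=O: 8 × 485 = 3880
  S-S: 8 × 272 = 2176
  Σ(formed) = 6056 kJ
ΔH = Σ(broken) − Σ(formed) = 8672 − 6056 = +2616 kJ

ΔH ≈ +2616 kJ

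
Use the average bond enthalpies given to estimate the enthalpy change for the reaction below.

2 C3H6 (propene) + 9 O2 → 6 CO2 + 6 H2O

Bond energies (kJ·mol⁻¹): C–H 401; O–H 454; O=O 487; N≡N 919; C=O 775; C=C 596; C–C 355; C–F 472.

ΔH ≈ −3651 kJ

Bonds broken (reactants):
  C–C: 2 × 355 = 710
  C–H: 12 × 401 = 4812
  C=C: 2 × 596 = 1192
  O=O: 9 × 487 = 4383
  Σ(broken) = 11097 kJ
Bonds formed (products):
  C=O: 12 × 775 = 9300
  O–H: 12 × 454 = 5448
  Σ(formed) = 14748 kJ
ΔH = Σ(broken) − Σ(formed) = 11097 − 14748 = −3651 kJ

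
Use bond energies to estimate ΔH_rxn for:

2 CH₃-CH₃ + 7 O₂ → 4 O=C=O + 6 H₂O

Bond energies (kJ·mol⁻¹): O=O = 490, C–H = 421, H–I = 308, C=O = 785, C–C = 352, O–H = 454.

Bonds broken (reactants):
  C–C: 2 × 352 = 704
  C–H: 12 × 421 = 5052
  O=O: 7 × 490 = 3430
  Σ(broken) = 9186 kJ
Bonds formed (products):
  C=O: 8 × 785 = 6280
  O–H: 12 × 454 = 5448
  Σ(formed) = 11728 kJ
ΔH = Σ(broken) − Σ(formed) = 9186 − 11728 = −2542 kJ

ΔH ≈ −2542 kJ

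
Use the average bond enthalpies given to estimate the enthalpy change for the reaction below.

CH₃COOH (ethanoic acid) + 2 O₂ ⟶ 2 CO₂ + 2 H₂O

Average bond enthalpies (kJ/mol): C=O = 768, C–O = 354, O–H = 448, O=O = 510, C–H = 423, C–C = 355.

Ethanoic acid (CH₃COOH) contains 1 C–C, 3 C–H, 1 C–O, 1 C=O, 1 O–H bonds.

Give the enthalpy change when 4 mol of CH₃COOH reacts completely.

ΔH = −2600 kJ

Bonds broken (reactants):
  C–C: 1 × 355 = 355
  C–H: 3 × 423 = 1269
  C–O: 1 × 354 = 354
  C=O: 1 × 768 = 768
  O–H: 1 × 448 = 448
  O=O: 2 × 510 = 1020
  Σ(broken) = 4214 kJ
Bonds formed (products):
  C=O: 4 × 768 = 3072
  O–H: 4 × 448 = 1792
  Σ(formed) = 4864 kJ
ΔH = Σ(broken) − Σ(formed) = 4214 − 4864 = −650 kJ
For 4× the reaction as written: 4 × (−650) = −2600 kJ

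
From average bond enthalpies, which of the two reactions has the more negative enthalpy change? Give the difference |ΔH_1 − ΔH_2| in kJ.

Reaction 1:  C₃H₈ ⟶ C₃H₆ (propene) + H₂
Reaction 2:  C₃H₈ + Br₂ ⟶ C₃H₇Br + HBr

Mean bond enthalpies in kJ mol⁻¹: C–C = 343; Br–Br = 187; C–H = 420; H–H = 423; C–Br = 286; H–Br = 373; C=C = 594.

Reaction 2, by 218 kJ

Reaction 1:
  Bonds broken (reactants):
    C–C: 2 × 343 = 686
    C–H: 8 × 420 = 3360
    Σ(broken) = 4046 kJ
  Bonds formed (products):
    C–C: 1 × 343 = 343
    C–H: 6 × 420 = 2520
    C=C: 1 × 594 = 594
    H–H: 1 × 423 = 423
    Σ(formed) = 3880 kJ
  ΔH_1 = 4046 − 3880 = +166 kJ
Reaction 2:
  Bonds broken (reactants):
    Br–Br: 1 × 187 = 187
    C–C: 2 × 343 = 686
    C–H: 8 × 420 = 3360
    Σ(broken) = 4233 kJ
  Bonds formed (products):
    C–Br: 1 × 286 = 286
    C–C: 2 × 343 = 686
    C–H: 7 × 420 = 2940
    H–Br: 1 × 373 = 373
    Σ(formed) = 4285 kJ
  ΔH_2 = 4233 − 4285 = −52 kJ
ΔH_1 − ΔH_2 = +218 kJ, so reaction 2 has the more negative ΔH; |ΔH_1 − ΔH_2| = 218 kJ.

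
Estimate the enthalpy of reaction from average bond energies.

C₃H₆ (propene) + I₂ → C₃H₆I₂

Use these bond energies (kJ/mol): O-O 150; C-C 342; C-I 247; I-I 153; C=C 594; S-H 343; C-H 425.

ΔH ≈ −89 kJ

Bonds broken (reactants):
  C-C: 1 × 342 = 342
  C-H: 6 × 425 = 2550
  C=C: 1 × 594 = 594
  I-I: 1 × 153 = 153
  Σ(broken) = 3639 kJ
Bonds formed (products):
  C-C: 2 × 342 = 684
  C-H: 6 × 425 = 2550
  C-I: 2 × 247 = 494
  Σ(formed) = 3728 kJ
ΔH = Σ(broken) − Σ(formed) = 3639 − 3728 = −89 kJ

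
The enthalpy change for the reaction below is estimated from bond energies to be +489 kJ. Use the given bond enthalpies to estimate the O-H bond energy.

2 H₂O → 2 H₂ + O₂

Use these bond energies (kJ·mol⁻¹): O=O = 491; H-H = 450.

Let D be the O-H bond energy.
Σ(broken) = 4×D = 4D
Σ(formed) = 2×450 + 1×491 = 1391
ΔH = Σ(broken) − Σ(formed) = (4D) − (1391) = −1391 + 4D
Setting this equal to +489 kJ gives 4D = 1880, so D = 470 kJ/mol.

D(O-H) ≈ 470 kJ/mol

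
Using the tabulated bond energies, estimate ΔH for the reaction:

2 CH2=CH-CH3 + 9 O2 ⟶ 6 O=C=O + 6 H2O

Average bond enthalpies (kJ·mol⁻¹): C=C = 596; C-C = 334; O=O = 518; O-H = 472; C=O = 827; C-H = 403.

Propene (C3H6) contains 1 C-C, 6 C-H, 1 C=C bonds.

Bonds broken (reactants):
  C-C: 2 × 334 = 668
  C-H: 12 × 403 = 4836
  C=C: 2 × 596 = 1192
  O=O: 9 × 518 = 4662
  Σ(broken) = 11358 kJ
Bonds formed (products):
  C=O: 12 × 827 = 9924
  O-H: 12 × 472 = 5664
  Σ(formed) = 15588 kJ
ΔH = Σ(broken) − Σ(formed) = 11358 − 15588 = −4230 kJ

ΔH ≈ −4230 kJ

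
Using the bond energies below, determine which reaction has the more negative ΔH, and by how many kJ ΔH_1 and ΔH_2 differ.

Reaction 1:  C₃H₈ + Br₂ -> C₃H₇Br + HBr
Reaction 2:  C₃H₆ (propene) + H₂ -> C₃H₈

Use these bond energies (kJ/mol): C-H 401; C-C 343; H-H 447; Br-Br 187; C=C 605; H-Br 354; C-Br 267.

Reaction 2, by 60 kJ

Reaction 1:
  Bonds broken (reactants):
    Br-Br: 1 × 187 = 187
    C-C: 2 × 343 = 686
    C-H: 8 × 401 = 3208
    Σ(broken) = 4081 kJ
  Bonds formed (products):
    C-Br: 1 × 267 = 267
    C-C: 2 × 343 = 686
    C-H: 7 × 401 = 2807
    H-Br: 1 × 354 = 354
    Σ(formed) = 4114 kJ
  ΔH_1 = 4081 − 4114 = −33 kJ
Reaction 2:
  Bonds broken (reactants):
    C-C: 1 × 343 = 343
    C-H: 6 × 401 = 2406
    C=C: 1 × 605 = 605
    H-H: 1 × 447 = 447
    Σ(broken) = 3801 kJ
  Bonds formed (products):
    C-C: 2 × 343 = 686
    C-H: 8 × 401 = 3208
    Σ(formed) = 3894 kJ
  ΔH_2 = 3801 − 3894 = −93 kJ
ΔH_1 − ΔH_2 = +60 kJ, so reaction 2 has the more negative ΔH; |ΔH_1 − ΔH_2| = 60 kJ.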